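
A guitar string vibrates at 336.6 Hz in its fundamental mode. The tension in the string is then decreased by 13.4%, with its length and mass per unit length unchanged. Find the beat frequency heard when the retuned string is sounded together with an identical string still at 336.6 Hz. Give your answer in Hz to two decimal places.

For a string, f ∝ √T, so the new frequency is 336.6·√0.866 = 313.2370 Hz.
f_beat = |313.2370 − 336.6| = 23.36 Hz.

23.36 Hz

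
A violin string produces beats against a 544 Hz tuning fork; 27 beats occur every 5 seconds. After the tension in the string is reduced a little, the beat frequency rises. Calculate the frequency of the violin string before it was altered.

Beat frequency = 27/5 = 5.4 Hz.
|f − 544| = 5.4, so the violin string was at either 538.6 Hz or 549.4 Hz.
Lower tension means lower frequency; the adjustment lowers the violin string's frequency.
The beat rate rose, so the adjustment moved the violin string further from 544 Hz — it was already below the reference.

538.6 Hz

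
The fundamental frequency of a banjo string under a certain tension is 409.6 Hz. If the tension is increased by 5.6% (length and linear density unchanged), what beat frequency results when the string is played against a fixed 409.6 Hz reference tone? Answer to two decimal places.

For a string, f ∝ √T, so the new frequency is 409.6·√1.056 = 420.9126 Hz.
f_beat = |420.9126 − 409.6| = 11.31 Hz.

11.31 Hz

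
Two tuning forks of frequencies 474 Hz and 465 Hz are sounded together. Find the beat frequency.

9 Hz

f_beat = |f₁ − f₂|.
|474 − 465| = 9 Hz.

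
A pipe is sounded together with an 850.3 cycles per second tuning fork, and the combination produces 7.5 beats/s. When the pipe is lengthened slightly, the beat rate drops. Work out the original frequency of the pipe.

857.8 Hz

|f − 850.3| = 7.5, so the pipe was at either 842.8 Hz or 857.8 Hz.
A longer pipe has a lower fundamental; the adjustment lowers the pipe's frequency.
The beat rate fell, so the adjustment moved the pipe toward 850.3 Hz — it must have started above the reference.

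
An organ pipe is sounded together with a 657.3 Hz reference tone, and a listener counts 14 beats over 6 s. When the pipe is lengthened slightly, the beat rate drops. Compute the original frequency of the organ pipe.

659.6333 Hz

Beat frequency = 14/6 = 2.3333 Hz.
|f − 657.3| = 2.3333, so the organ pipe was at either 654.9667 Hz or 659.6333 Hz.
A longer pipe has a lower fundamental; the adjustment lowers the organ pipe's frequency.
The beat rate fell, so the adjustment moved the organ pipe toward 657.3 Hz — it must have started above the reference.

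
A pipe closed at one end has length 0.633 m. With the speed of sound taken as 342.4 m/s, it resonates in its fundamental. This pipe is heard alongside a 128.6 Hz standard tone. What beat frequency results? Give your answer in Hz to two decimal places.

Closed pipe (odd harmonics): f_n = n·v/(4L) = 1·342.4/(4·0.633) = 135.2291 Hz.
f_beat = |135.2291 − 128.6| = 6.63 Hz.

6.63 Hz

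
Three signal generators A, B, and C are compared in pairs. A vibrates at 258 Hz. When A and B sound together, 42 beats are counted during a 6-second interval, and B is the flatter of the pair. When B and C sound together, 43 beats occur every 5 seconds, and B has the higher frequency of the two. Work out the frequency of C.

242.4 Hz

A–B: Beat frequency = 42/6 = 7 Hz.
B is below A, so f_B = 258 − 7 = 251 Hz.
B–C: Beat frequency = 43/5 = 8.6 Hz.
C is below B, so f_C = 251 − 8.6 = 242.4 Hz.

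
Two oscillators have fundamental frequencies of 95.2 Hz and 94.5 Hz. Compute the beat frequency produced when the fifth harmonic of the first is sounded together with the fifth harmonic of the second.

Fifth harmonic of the first: 5·95.2 = 476.0 Hz.
Fifth harmonic of the second: 5·94.5 = 472.5 Hz.
f_beat = |476.0 − 472.5| = 3.5 Hz.

3.5 Hz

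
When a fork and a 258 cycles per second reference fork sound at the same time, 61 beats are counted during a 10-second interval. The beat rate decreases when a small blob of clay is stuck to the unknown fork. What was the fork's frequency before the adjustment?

Beat frequency = 61/10 = 6.1 Hz.
|f − 258| = 6.1, so the fork was at either 251.9 Hz or 264.1 Hz.
Adding mass to a fork lowers its frequency; the adjustment lowers the fork's frequency.
The beat rate fell, so the adjustment moved the fork toward 258 Hz — it must have started above the reference.

264.1 Hz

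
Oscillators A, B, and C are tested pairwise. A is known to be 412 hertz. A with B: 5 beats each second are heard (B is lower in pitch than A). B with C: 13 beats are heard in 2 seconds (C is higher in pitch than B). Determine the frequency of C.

B is below A, so f_B = 412 − 5 = 407 Hz.
B–C: Beat frequency = 13/2 = 6.5 Hz.
C is above B, so f_C = 407 + 6.5 = 413.5 Hz.

413.5 Hz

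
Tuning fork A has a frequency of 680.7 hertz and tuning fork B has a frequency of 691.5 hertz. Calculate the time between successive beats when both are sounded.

0.093 s

f_beat = |680.7 − 691.5| = 10.8 Hz.
Beat period T = 1 / f_beat = 1 / 10.8 s.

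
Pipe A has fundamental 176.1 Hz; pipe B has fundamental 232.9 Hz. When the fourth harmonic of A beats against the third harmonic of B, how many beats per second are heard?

Fourth harmonic of the first: 4·176.1 = 704.4 Hz.
Third harmonic of the second: 3·232.9 = 698.7 Hz.
f_beat = |704.4 − 698.7| = 5.7 Hz.

5.7 Hz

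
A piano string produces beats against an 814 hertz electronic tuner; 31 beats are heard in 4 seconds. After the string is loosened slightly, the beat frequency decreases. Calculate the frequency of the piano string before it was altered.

821.75 Hz

Beat frequency = 31/4 = 7.75 Hz.
|f − 814| = 7.75, so the piano string was at either 806.25 Hz or 821.75 Hz.
Reducing tension lowers a string's frequency; the adjustment lowers the piano string's frequency.
The beat rate fell, so the adjustment moved the piano string toward 814 Hz — it must have started above the reference.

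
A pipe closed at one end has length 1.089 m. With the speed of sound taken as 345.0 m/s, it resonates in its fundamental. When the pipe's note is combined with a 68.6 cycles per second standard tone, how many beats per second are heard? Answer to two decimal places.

10.60 Hz

Closed pipe (odd harmonics): f_n = n·v/(4L) = 1·345.0/(4·1.089) = 79.2011 Hz.
f_beat = |79.2011 − 68.6| = 10.60 Hz.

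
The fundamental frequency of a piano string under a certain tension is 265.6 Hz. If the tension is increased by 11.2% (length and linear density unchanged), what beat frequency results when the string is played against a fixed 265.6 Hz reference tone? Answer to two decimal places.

For a string, f ∝ √T, so the new frequency is 265.6·√1.112 = 280.0789 Hz.
f_beat = |280.0789 − 265.6| = 14.48 Hz.

14.48 Hz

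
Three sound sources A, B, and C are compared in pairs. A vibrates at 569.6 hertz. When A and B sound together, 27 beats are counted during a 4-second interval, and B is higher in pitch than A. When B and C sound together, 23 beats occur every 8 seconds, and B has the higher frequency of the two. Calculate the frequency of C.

A–B: Beat frequency = 27/4 = 6.75 Hz.
B is above A, so f_B = 569.6 + 6.75 = 576.35 Hz.
B–C: Beat frequency = 23/8 = 2.875 Hz.
C is below B, so f_C = 576.35 − 2.875 = 573.475 Hz.

573.475 Hz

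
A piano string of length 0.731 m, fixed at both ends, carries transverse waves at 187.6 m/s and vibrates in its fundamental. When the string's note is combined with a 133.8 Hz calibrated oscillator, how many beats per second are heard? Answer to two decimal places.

For a string fixed at both ends, f_n = n·v/(2L) = 1·187.6/(2·0.731) = 128.3174 Hz.
f_beat = |128.3174 − 133.8| = 5.48 Hz.

5.48 Hz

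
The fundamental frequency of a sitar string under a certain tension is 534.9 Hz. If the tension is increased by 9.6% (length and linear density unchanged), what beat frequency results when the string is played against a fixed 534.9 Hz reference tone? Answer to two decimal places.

25.09 Hz

For a string, f ∝ √T, so the new frequency is 534.9·√1.096 = 559.9869 Hz.
f_beat = |559.9869 − 534.9| = 25.09 Hz.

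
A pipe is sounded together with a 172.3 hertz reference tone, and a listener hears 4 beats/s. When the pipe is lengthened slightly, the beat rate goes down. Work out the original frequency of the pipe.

176.3 Hz

|f − 172.3| = 4, so the pipe was at either 168.3 Hz or 176.3 Hz.
A longer pipe has a lower fundamental; the adjustment lowers the pipe's frequency.
The beat rate fell, so the adjustment moved the pipe toward 172.3 Hz — it must have started above the reference.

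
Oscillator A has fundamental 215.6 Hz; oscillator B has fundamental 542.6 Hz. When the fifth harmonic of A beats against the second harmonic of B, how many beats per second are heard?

7.2 Hz

Fifth harmonic of the first: 5·215.6 = 1078.0 Hz.
Second harmonic of the second: 2·542.6 = 1085.2 Hz.
f_beat = |1078.0 − 1085.2| = 7.2 Hz.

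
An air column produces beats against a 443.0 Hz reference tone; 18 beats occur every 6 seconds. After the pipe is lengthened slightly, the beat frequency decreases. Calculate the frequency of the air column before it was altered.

446 Hz

Beat frequency = 18/6 = 3 Hz.
|f − 443.0| = 3, so the air column was at either 440 Hz or 446 Hz.
A longer pipe has a lower fundamental; the adjustment lowers the air column's frequency.
The beat rate fell, so the adjustment moved the air column toward 443.0 Hz — it must have started above the reference.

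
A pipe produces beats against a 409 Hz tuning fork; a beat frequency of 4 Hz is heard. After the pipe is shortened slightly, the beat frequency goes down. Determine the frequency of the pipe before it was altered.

|f − 409| = 4, so the pipe was at either 405 Hz or 413 Hz.
A shorter pipe has a higher fundamental; the adjustment raises the pipe's frequency.
The beat rate fell, so the adjustment moved the pipe toward 409 Hz — it must have started below the reference.

405 Hz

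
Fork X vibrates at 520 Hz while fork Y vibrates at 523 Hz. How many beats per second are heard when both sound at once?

3 Hz

The beat frequency equals the magnitude of the frequency difference.
|520 − 523| = 3 Hz.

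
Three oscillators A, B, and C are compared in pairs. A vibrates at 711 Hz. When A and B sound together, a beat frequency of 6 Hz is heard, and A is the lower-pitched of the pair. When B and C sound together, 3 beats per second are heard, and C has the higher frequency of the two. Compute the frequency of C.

720 Hz

B is above A, so f_B = 711 + 6 = 717 Hz.
C is above B, so f_C = 717 + 3 = 720 Hz.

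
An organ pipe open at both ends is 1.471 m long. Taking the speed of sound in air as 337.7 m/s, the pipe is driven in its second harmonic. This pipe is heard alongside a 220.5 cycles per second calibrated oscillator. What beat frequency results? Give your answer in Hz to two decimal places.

9.07 Hz

Open pipe: f_n = n·v/(2L) = 2·337.7/(2·1.471) = 229.5717 Hz.
f_beat = |229.5717 − 220.5| = 9.07 Hz.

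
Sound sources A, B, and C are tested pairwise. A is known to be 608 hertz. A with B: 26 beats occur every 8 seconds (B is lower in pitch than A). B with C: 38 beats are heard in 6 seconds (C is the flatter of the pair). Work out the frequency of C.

A–B: Beat frequency = 26/8 = 3.25 Hz.
B is below A, so f_B = 608 − 3.25 = 604.75 Hz.
B–C: Beat frequency = 38/6 = 6.3333 Hz.
C is below B, so f_C = 604.75 − 6.3333 = 598.4167 Hz.

598.4167 Hz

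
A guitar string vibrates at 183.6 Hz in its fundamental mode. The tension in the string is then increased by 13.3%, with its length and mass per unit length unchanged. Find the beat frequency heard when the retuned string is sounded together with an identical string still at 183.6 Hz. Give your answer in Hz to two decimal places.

11.83 Hz

For a string, f ∝ √T, so the new frequency is 183.6·√1.133 = 195.4284 Hz.
f_beat = |195.4284 − 183.6| = 11.83 Hz.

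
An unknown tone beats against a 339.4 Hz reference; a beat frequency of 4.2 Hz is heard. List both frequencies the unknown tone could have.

335.2 Hz or 343.6 Hz

|f − 339.4| = 4.2, so f = 339.4 ± 4.2.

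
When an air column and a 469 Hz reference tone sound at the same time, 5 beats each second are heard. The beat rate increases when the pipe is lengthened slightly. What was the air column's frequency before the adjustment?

|f − 469| = 5, so the air column was at either 464 Hz or 474 Hz.
A longer pipe has a lower fundamental; the adjustment lowers the air column's frequency.
The beat rate rose, so the adjustment moved the air column further from 469 Hz — it was already below the reference.

464 Hz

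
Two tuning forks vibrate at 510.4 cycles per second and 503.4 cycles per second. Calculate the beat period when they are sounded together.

f_beat = |510.4 − 503.4| = 7 Hz.
Beat period T = 1 / f_beat = 1 / 7 s.

0.143 s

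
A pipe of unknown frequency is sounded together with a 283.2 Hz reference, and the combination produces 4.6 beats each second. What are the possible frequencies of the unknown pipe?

|f − 283.2| = 4.6, so f = 283.2 ± 4.6.

278.6 Hz or 287.8 Hz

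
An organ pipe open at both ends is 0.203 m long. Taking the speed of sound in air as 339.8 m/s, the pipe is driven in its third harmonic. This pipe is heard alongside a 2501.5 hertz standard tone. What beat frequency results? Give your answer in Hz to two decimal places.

Open pipe: f_n = n·v/(2L) = 3·339.8/(2·0.203) = 2510.8374 Hz.
f_beat = |2510.8374 − 2501.5| = 9.34 Hz.

9.34 Hz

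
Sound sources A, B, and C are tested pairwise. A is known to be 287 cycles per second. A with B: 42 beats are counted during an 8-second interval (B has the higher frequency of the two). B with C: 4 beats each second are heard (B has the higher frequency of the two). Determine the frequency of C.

288.25 Hz

A–B: Beat frequency = 42/8 = 5.25 Hz.
B is above A, so f_B = 287 + 5.25 = 292.25 Hz.
C is below B, so f_C = 292.25 − 4 = 288.25 Hz.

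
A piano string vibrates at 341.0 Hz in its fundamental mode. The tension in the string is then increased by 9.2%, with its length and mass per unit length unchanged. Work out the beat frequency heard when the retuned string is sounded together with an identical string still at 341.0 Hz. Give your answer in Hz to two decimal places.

For a string, f ∝ √T, so the new frequency is 341.0·√1.092 = 356.3409 Hz.
f_beat = |356.3409 − 341.0| = 15.34 Hz.

15.34 Hz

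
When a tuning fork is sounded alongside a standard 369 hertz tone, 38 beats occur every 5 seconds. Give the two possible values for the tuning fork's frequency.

Beat frequency = 38/5 = 7.6 Hz.
|f − 369| = 7.6, so f = 369 ± 7.6.

361.4 Hz or 376.6 Hz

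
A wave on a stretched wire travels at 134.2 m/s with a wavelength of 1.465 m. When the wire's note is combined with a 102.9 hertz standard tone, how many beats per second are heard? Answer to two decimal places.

11.30 Hz

Source frequency f = v/λ = 134.2/1.465 = 91.6041 Hz.
f_beat = |91.6041 − 102.9| = 11.30 Hz.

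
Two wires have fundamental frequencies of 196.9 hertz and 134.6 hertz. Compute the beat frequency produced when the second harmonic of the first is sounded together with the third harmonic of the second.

10.0 Hz

Second harmonic of the first: 2·196.9 = 393.8 Hz.
Third harmonic of the second: 3·134.6 = 403.8 Hz.
f_beat = |393.8 − 403.8| = 10.0 Hz.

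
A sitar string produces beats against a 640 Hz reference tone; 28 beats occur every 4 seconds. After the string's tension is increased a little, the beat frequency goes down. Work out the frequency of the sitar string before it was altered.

Beat frequency = 28/4 = 7 Hz.
|f − 640| = 7, so the sitar string was at either 633 Hz or 647 Hz.
Higher tension means higher frequency; the adjustment raises the sitar string's frequency.
The beat rate fell, so the adjustment moved the sitar string toward 640 Hz — it must have started below the reference.

633 Hz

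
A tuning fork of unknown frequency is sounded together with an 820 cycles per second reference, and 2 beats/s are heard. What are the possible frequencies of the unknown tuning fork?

818 Hz or 822 Hz

|f − 820| = 2, so f = 820 ± 2.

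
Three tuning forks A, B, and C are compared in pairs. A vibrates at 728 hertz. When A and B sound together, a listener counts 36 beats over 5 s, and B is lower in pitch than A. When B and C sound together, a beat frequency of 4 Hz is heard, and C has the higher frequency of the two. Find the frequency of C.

A–B: Beat frequency = 36/5 = 7.2 Hz.
B is below A, so f_B = 728 − 7.2 = 720.8 Hz.
C is above B, so f_C = 720.8 + 4 = 724.8 Hz.

724.8 Hz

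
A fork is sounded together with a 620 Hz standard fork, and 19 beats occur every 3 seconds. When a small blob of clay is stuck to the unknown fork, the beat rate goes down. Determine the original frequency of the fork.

626.3333 Hz

Beat frequency = 19/3 = 6.3333 Hz.
|f − 620| = 6.3333, so the fork was at either 613.6667 Hz or 626.3333 Hz.
Adding mass to a fork lowers its frequency; the adjustment lowers the fork's frequency.
The beat rate fell, so the adjustment moved the fork toward 620 Hz — it must have started above the reference.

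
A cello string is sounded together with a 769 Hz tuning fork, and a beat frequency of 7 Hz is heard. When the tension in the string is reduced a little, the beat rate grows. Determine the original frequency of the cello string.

762 Hz

|f − 769| = 7, so the cello string was at either 762 Hz or 776 Hz.
Lower tension means lower frequency; the adjustment lowers the cello string's frequency.
The beat rate rose, so the adjustment moved the cello string further from 769 Hz — it was already below the reference.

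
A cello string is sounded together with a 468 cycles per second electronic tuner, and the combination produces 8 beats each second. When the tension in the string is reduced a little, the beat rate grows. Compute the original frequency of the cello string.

460 Hz

|f − 468| = 8, so the cello string was at either 460 Hz or 476 Hz.
Lower tension means lower frequency; the adjustment lowers the cello string's frequency.
The beat rate rose, so the adjustment moved the cello string further from 468 Hz — it was already below the reference.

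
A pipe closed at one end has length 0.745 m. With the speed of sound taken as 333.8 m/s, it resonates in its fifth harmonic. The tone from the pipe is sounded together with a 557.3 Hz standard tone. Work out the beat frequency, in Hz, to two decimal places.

2.77 Hz

Closed pipe (odd harmonics): f_n = n·v/(4L) = 5·333.8/(4·0.745) = 560.0671 Hz.
f_beat = |560.0671 − 557.3| = 2.77 Hz.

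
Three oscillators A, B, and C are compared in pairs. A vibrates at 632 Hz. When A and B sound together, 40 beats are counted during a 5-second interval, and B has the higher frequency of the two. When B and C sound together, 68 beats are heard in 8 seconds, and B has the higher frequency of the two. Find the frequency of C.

631.5 Hz

A–B: Beat frequency = 40/5 = 8 Hz.
B is above A, so f_B = 632 + 8 = 640 Hz.
B–C: Beat frequency = 68/8 = 8.5 Hz.
C is below B, so f_C = 640 − 8.5 = 631.5 Hz.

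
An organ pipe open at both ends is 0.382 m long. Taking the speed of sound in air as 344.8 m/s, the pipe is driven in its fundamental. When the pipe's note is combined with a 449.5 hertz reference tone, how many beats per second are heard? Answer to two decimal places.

1.81 Hz

Open pipe: f_n = n·v/(2L) = 1·344.8/(2·0.382) = 451.3089 Hz.
f_beat = |451.3089 − 449.5| = 1.81 Hz.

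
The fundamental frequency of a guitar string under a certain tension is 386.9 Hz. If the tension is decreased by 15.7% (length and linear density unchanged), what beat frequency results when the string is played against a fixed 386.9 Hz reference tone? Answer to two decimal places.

For a string, f ∝ √T, so the new frequency is 386.9·√0.843 = 355.2324 Hz.
f_beat = |355.2324 − 386.9| = 31.67 Hz.

31.67 Hz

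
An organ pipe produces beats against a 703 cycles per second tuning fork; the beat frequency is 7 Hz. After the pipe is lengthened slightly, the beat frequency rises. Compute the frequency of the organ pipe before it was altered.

696 Hz

|f − 703| = 7, so the organ pipe was at either 696 Hz or 710 Hz.
A longer pipe has a lower fundamental; the adjustment lowers the organ pipe's frequency.
The beat rate rose, so the adjustment moved the organ pipe further from 703 Hz — it was already below the reference.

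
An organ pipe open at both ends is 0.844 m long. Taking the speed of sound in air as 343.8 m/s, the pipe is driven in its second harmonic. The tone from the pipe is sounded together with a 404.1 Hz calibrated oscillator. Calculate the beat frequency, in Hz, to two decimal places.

Open pipe: f_n = n·v/(2L) = 2·343.8/(2·0.844) = 407.3460 Hz.
f_beat = |407.3460 − 404.1| = 3.25 Hz.

3.25 Hz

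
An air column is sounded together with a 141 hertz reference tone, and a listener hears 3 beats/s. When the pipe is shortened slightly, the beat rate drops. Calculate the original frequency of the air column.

138 Hz

|f − 141| = 3, so the air column was at either 138 Hz or 144 Hz.
A shorter pipe has a higher fundamental; the adjustment raises the air column's frequency.
The beat rate fell, so the adjustment moved the air column toward 141 Hz — it must have started below the reference.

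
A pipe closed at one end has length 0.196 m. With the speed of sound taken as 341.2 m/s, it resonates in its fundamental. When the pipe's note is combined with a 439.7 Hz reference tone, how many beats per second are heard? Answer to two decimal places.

Closed pipe (odd harmonics): f_n = n·v/(4L) = 1·341.2/(4·0.196) = 435.2041 Hz.
f_beat = |435.2041 − 439.7| = 4.50 Hz.

4.50 Hz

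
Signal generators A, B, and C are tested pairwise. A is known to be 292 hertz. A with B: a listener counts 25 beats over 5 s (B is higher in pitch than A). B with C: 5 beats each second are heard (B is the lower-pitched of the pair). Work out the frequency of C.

302 Hz

A–B: Beat frequency = 25/5 = 5 Hz.
B is above A, so f_B = 292 + 5 = 297 Hz.
C is above B, so f_C = 297 + 5 = 302 Hz.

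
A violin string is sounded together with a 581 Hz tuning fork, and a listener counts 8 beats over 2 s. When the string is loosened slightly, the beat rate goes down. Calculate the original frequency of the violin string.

585 Hz

Beat frequency = 8/2 = 4 Hz.
|f − 581| = 4, so the violin string was at either 577 Hz or 585 Hz.
Reducing tension lowers a string's frequency; the adjustment lowers the violin string's frequency.
The beat rate fell, so the adjustment moved the violin string toward 581 Hz — it must have started above the reference.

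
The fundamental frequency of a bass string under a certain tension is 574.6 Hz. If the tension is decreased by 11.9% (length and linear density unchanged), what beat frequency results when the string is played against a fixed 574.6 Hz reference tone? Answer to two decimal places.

For a string, f ∝ √T, so the new frequency is 574.6·√0.881 = 539.3288 Hz.
f_beat = |539.3288 − 574.6| = 35.27 Hz.

35.27 Hz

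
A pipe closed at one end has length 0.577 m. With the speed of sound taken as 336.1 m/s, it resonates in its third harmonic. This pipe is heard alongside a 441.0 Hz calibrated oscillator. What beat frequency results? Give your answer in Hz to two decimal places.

4.13 Hz

Closed pipe (odd harmonics): f_n = n·v/(4L) = 3·336.1/(4·0.577) = 436.8718 Hz.
f_beat = |436.8718 − 441.0| = 4.13 Hz.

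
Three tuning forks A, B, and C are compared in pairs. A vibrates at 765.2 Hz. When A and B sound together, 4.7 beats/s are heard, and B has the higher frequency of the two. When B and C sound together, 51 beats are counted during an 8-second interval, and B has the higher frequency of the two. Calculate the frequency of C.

763.525 Hz

B is above A, so f_B = 765.2 + 4.7 = 769.9 Hz.
B–C: Beat frequency = 51/8 = 6.375 Hz.
C is below B, so f_C = 769.9 − 6.375 = 763.525 Hz.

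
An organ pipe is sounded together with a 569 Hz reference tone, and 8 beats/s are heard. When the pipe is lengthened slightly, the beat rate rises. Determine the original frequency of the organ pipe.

|f − 569| = 8, so the organ pipe was at either 561 Hz or 577 Hz.
A longer pipe has a lower fundamental; the adjustment lowers the organ pipe's frequency.
The beat rate rose, so the adjustment moved the organ pipe further from 569 Hz — it was already below the reference.

561 Hz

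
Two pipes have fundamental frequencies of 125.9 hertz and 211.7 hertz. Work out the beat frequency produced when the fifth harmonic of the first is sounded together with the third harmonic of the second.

5.6 Hz

Fifth harmonic of the first: 5·125.9 = 629.5 Hz.
Third harmonic of the second: 3·211.7 = 635.1 Hz.
f_beat = |629.5 − 635.1| = 5.6 Hz.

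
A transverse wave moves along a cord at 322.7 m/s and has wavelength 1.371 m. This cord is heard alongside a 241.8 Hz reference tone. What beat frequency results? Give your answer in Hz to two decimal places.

6.42 Hz

Source frequency f = v/λ = 322.7/1.371 = 235.3756 Hz.
f_beat = |235.3756 − 241.8| = 6.42 Hz.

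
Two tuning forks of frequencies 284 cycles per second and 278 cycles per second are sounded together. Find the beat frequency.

The beat frequency equals the magnitude of the frequency difference.
|284 − 278| = 6 Hz.

6 Hz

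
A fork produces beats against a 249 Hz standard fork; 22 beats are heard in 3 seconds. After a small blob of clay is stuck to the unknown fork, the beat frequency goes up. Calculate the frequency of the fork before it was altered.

Beat frequency = 22/3 = 7.3333 Hz.
|f − 249| = 7.3333, so the fork was at either 241.6667 Hz or 256.3333 Hz.
Adding mass to a fork lowers its frequency; the adjustment lowers the fork's frequency.
The beat rate rose, so the adjustment moved the fork further from 249 Hz — it was already below the reference.

241.6667 Hz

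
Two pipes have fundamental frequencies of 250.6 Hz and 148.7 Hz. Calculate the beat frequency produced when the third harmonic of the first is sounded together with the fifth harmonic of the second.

Third harmonic of the first: 3·250.6 = 751.8 Hz.
Fifth harmonic of the second: 5·148.7 = 743.5 Hz.
f_beat = |751.8 − 743.5| = 8.3 Hz.

8.3 Hz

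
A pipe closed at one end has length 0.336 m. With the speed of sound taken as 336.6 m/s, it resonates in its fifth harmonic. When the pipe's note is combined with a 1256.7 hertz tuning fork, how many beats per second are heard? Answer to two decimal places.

4.47 Hz

Closed pipe (odd harmonics): f_n = n·v/(4L) = 5·336.6/(4·0.336) = 1252.2321 Hz.
f_beat = |1252.2321 − 1256.7| = 4.47 Hz.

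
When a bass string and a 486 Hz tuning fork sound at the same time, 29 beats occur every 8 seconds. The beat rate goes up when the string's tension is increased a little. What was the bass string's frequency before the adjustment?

Beat frequency = 29/8 = 3.625 Hz.
|f − 486| = 3.625, so the bass string was at either 482.375 Hz or 489.625 Hz.
Higher tension means higher frequency; the adjustment raises the bass string's frequency.
The beat rate rose, so the adjustment moved the bass string further from 486 Hz — it was already above the reference.

489.625 Hz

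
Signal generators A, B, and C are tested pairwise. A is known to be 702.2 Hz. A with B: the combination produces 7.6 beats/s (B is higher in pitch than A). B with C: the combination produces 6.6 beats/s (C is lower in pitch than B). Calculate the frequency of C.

703.2 Hz

B is above A, so f_B = 702.2 + 7.6 = 709.8 Hz.
C is below B, so f_C = 709.8 − 6.6 = 703.2 Hz.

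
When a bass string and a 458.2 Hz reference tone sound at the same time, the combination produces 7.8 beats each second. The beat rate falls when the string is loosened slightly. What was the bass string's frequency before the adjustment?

466 Hz

|f − 458.2| = 7.8, so the bass string was at either 450.4 Hz or 466 Hz.
Reducing tension lowers a string's frequency; the adjustment lowers the bass string's frequency.
The beat rate fell, so the adjustment moved the bass string toward 458.2 Hz — it must have started above the reference.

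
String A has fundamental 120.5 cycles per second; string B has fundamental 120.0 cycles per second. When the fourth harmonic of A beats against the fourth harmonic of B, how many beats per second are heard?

2.0 Hz

Fourth harmonic of the first: 4·120.5 = 482.0 Hz.
Fourth harmonic of the second: 4·120.0 = 480.0 Hz.
f_beat = |482.0 − 480.0| = 2.0 Hz.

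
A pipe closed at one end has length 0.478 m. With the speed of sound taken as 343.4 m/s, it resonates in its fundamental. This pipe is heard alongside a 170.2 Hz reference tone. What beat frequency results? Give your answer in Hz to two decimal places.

9.40 Hz

Closed pipe (odd harmonics): f_n = n·v/(4L) = 1·343.4/(4·0.478) = 179.6025 Hz.
f_beat = |179.6025 − 170.2| = 9.40 Hz.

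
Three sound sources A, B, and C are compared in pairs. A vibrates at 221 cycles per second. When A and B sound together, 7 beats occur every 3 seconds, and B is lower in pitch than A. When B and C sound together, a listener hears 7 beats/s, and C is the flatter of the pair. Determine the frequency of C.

A–B: Beat frequency = 7/3 = 2.3333 Hz.
B is below A, so f_B = 221 − 2.3333 = 218.6667 Hz.
C is below B, so f_C = 218.6667 − 7 = 211.6667 Hz.

211.6667 Hz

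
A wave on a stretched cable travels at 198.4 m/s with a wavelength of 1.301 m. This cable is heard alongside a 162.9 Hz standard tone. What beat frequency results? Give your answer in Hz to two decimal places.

Source frequency f = v/λ = 198.4/1.301 = 152.4981 Hz.
f_beat = |152.4981 − 162.9| = 10.40 Hz.

10.40 Hz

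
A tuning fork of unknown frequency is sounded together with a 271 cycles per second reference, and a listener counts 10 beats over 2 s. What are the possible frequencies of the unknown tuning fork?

266 Hz or 276 Hz

Beat frequency = 10/2 = 5 Hz.
|f − 271| = 5, so f = 271 ± 5.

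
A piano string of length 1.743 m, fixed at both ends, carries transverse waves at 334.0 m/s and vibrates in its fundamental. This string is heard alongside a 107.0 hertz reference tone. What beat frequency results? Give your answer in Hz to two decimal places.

For a string fixed at both ends, f_n = n·v/(2L) = 1·334.0/(2·1.743) = 95.8118 Hz.
f_beat = |95.8118 − 107.0| = 11.19 Hz.

11.19 Hz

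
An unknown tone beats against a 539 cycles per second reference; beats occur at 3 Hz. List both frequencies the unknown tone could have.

|f − 539| = 3, so f = 539 ± 3.

536 Hz or 542 Hz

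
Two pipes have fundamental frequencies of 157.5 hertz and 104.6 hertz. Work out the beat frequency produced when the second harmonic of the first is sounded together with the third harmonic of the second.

1.2 Hz

Second harmonic of the first: 2·157.5 = 315.0 Hz.
Third harmonic of the second: 3·104.6 = 313.8 Hz.
f_beat = |315.0 − 313.8| = 1.2 Hz.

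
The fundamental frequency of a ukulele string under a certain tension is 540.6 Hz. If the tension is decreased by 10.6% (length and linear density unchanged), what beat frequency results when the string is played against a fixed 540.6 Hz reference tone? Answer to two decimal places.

For a string, f ∝ √T, so the new frequency is 540.6·√0.894 = 511.1458 Hz.
f_beat = |511.1458 − 540.6| = 29.45 Hz.

29.45 Hz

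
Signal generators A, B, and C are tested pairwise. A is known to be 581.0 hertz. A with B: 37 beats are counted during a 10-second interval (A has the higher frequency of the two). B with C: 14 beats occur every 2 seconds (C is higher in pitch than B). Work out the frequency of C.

A–B: Beat frequency = 37/10 = 3.7 Hz.
B is below A, so f_B = 581.0 − 3.7 = 577.3 Hz.
B–C: Beat frequency = 14/2 = 7 Hz.
C is above B, so f_C = 577.3 + 7 = 584.3 Hz.

584.3 Hz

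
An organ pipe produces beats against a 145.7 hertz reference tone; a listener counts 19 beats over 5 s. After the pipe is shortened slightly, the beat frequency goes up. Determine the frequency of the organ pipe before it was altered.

Beat frequency = 19/5 = 3.8 Hz.
|f − 145.7| = 3.8, so the organ pipe was at either 141.9 Hz or 149.5 Hz.
A shorter pipe has a higher fundamental; the adjustment raises the organ pipe's frequency.
The beat rate rose, so the adjustment moved the organ pipe further from 145.7 Hz — it was already above the reference.

149.5 Hz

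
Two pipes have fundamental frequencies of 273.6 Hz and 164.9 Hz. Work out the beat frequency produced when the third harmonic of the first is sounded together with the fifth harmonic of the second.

Third harmonic of the first: 3·273.6 = 820.8 Hz.
Fifth harmonic of the second: 5·164.9 = 824.5 Hz.
f_beat = |820.8 − 824.5| = 3.7 Hz.

3.7 Hz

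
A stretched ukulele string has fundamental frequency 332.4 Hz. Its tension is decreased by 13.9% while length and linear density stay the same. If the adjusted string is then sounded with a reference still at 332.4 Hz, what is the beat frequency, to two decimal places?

23.97 Hz

For a string, f ∝ √T, so the new frequency is 332.4·√0.861 = 308.4342 Hz.
f_beat = |308.4342 − 332.4| = 23.97 Hz.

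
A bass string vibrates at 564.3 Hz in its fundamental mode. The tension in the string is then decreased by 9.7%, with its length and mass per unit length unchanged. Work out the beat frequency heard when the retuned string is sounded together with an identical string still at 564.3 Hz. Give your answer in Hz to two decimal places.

For a string, f ∝ √T, so the new frequency is 564.3·√0.903 = 536.2335 Hz.
f_beat = |536.2335 − 564.3| = 28.07 Hz.

28.07 Hz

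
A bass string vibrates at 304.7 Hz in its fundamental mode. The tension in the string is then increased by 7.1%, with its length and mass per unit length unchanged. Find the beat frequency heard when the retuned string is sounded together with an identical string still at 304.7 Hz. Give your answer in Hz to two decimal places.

10.63 Hz

For a string, f ∝ √T, so the new frequency is 304.7·√1.071 = 315.3314 Hz.
f_beat = |315.3314 − 304.7| = 10.63 Hz.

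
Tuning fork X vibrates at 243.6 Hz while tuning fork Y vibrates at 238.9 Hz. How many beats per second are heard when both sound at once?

f_beat = |f₁ − f₂|.
|243.6 − 238.9| = 4.7 Hz.

4.7 Hz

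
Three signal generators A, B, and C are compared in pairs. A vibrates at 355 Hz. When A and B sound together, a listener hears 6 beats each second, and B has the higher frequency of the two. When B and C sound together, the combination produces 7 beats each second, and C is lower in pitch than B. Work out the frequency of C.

B is above A, so f_B = 355 + 6 = 361 Hz.
C is below B, so f_C = 361 − 7 = 354 Hz.

354 Hz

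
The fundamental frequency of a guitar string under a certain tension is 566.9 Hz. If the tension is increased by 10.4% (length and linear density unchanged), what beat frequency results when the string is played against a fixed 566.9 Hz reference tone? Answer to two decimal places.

For a string, f ∝ √T, so the new frequency is 566.9·√1.104 = 595.6498 Hz.
f_beat = |595.6498 − 566.9| = 28.75 Hz.

28.75 Hz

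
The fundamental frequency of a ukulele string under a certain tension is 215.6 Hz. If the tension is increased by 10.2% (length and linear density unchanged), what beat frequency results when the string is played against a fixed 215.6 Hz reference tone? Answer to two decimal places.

10.73 Hz

For a string, f ∝ √T, so the new frequency is 215.6·√1.102 = 226.3287 Hz.
f_beat = |226.3287 − 215.6| = 10.73 Hz.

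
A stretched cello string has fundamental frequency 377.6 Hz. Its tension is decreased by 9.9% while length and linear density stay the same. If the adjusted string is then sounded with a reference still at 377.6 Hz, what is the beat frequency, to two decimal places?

19.18 Hz

For a string, f ∝ √T, so the new frequency is 377.6·√0.901 = 358.4218 Hz.
f_beat = |358.4218 − 377.6| = 19.18 Hz.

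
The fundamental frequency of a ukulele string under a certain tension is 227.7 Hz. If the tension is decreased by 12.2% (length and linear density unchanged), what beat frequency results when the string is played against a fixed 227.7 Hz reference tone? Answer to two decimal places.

For a string, f ∝ √T, so the new frequency is 227.7·√0.878 = 213.3587 Hz.
f_beat = |213.3587 − 227.7| = 14.34 Hz.

14.34 Hz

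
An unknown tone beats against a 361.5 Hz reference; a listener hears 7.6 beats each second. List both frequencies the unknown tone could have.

353.9 Hz or 369.1 Hz

|f − 361.5| = 7.6, so f = 361.5 ± 7.6.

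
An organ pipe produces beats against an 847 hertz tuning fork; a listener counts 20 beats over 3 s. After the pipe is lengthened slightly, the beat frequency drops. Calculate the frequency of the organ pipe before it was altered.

853.6667 Hz

Beat frequency = 20/3 = 6.6667 Hz.
|f − 847| = 6.6667, so the organ pipe was at either 840.3333 Hz or 853.6667 Hz.
A longer pipe has a lower fundamental; the adjustment lowers the organ pipe's frequency.
The beat rate fell, so the adjustment moved the organ pipe toward 847 Hz — it must have started above the reference.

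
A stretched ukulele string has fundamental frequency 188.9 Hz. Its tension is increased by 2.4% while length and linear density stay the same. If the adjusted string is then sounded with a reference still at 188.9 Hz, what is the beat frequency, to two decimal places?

2.25 Hz

For a string, f ∝ √T, so the new frequency is 188.9·√1.024 = 191.1534 Hz.
f_beat = |191.1534 − 188.9| = 2.25 Hz.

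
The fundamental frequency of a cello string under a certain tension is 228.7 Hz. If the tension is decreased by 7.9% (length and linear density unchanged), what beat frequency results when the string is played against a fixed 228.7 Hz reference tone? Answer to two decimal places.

For a string, f ∝ √T, so the new frequency is 228.7·√0.921 = 219.4805 Hz.
f_beat = |219.4805 − 228.7| = 9.22 Hz.

9.22 Hz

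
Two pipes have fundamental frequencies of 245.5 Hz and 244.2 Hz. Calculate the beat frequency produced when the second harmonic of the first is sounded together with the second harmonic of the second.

2.6 Hz

Second harmonic of the first: 2·245.5 = 491.0 Hz.
Second harmonic of the second: 2·244.2 = 488.4 Hz.
f_beat = |491.0 − 488.4| = 2.6 Hz.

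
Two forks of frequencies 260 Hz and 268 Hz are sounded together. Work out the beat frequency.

f_beat = |f₁ − f₂|.
|260 − 268| = 8 Hz.

8 Hz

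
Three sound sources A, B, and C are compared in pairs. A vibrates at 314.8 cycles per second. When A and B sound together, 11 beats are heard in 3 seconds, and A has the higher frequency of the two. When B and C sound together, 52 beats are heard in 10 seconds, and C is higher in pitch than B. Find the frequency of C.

A–B: Beat frequency = 11/3 = 3.6667 Hz.
B is below A, so f_B = 314.8 − 3.6667 = 311.1333 Hz.
B–C: Beat frequency = 52/10 = 5.2 Hz.
C is above B, so f_C = 311.1333 + 5.2 = 316.3333 Hz.

316.3333 Hz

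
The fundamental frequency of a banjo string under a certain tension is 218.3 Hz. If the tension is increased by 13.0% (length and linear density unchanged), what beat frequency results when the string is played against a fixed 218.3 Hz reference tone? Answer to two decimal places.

For a string, f ∝ √T, so the new frequency is 218.3·√1.130 = 232.0561 Hz.
f_beat = |232.0561 − 218.3| = 13.76 Hz.

13.76 Hz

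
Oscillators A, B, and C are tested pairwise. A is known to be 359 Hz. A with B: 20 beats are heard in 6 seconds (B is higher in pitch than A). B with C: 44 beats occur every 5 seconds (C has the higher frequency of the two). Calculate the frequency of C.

A–B: Beat frequency = 20/6 = 3.3333 Hz.
B is above A, so f_B = 359 + 3.3333 = 362.3333 Hz.
B–C: Beat frequency = 44/5 = 8.8 Hz.
C is above B, so f_C = 362.3333 + 8.8 = 371.1333 Hz.

371.1333 Hz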